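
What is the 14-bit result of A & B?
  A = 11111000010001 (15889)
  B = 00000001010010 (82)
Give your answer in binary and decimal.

Apply & to each column (1 only where both bits are 1):
  11111000010001
& 00000001010010
----------------
  00000000010000

Answer: 00000000010000 (16)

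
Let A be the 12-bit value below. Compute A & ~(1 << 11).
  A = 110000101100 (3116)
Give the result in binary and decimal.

Mask = ~(1 << 11) = 011111111111
Bit 11 of A is 1, so AND-ing with the mask clears it to 0.
  110000101100
& 011111111111
--------------
  010000101100

Answer: 010000101100 (1068)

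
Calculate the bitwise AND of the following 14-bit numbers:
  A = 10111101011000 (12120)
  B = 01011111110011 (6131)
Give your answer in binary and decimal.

Apply & to each column (1 only where both bits are 1):
  10111101011000
& 01011111110011
----------------
  00011101010000

Answer: 00011101010000 (1872)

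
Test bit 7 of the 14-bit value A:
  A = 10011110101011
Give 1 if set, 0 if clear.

Bit 7 is the 8th from the right.
  10011110101011
        ^
That bit is 1.

Answer: 1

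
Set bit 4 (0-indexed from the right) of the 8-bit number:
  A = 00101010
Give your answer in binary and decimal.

Mask = 1 << 4 = 00010000
Bit 4 of A is 0, so OR-ing with the mask flips it to 1.
  00101010
| 00010000
----------
  00111010

Answer: 00111010 (58)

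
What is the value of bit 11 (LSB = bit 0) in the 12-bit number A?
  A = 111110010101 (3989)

Bit 11 is the 12th from the right.
  111110010101
  ^
That bit is 1.

Answer: 1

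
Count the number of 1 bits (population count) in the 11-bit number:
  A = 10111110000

10111110000
1-bits at positions (from bit 0 = LSB): 4, 5, 6, 7, 8, 10
Count = 6

Answer: 6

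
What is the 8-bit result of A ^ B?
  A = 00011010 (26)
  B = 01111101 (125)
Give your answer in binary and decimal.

Apply ^ to each column (1 where bits differ):
  00011010
^ 01111101
----------
  01100111

Answer: 01100111 (103)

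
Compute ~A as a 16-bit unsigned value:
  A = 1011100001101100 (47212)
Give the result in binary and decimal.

Flip each bit (0->1, 1->0):
  1011100001101100
  0100011110010011

Answer: 0100011110010011 (18323)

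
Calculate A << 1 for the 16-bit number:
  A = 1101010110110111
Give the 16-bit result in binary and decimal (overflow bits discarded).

Shift left by 1: drop the top 1 bit(s), append 1 zero(s) on the right.
  1101010110110111  ->  discard [1], keep [101010110110111], append 0
= 1010101101101110

Answer: 1010101101101110 (43886)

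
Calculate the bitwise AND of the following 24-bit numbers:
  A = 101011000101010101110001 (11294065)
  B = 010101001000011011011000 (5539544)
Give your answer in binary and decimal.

Apply & to each column (1 only where both bits are 1):
  101011000101010101110001
& 010101001000011011011000
--------------------------
  000001000000010001010000

Answer: 000001000000010001010000 (263248)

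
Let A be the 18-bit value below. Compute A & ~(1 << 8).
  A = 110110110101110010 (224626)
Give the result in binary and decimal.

Mask = ~(1 << 8) = 111111111011111111
Bit 8 of A is 1, so AND-ing with the mask clears it to 0.
  110110110101110010
& 111111111011111111
--------------------
  110110110001110010

Answer: 110110110001110010 (224370)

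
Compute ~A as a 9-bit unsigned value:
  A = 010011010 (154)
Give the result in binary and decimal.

Flip each bit (0->1, 1->0):
  010011010
  101100101

Answer: 101100101 (357)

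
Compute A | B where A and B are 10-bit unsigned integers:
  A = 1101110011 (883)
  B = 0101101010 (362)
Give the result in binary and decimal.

Apply | to each column (1 where either bit is 1):
  1101110011
| 0101101010
------------
  1101111011

Answer: 1101111011 (891)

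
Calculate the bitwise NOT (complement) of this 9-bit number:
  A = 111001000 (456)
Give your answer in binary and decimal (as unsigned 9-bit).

Flip each bit (0->1, 1->0):
  111001000
  000110111

Answer: 000110111 (55)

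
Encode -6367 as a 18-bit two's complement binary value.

1. Binary of +6367:  000001100011011111
2. Invert bits:     111110011100100000
3. Add 1:           111110011100100001

Answer: 111110011100100001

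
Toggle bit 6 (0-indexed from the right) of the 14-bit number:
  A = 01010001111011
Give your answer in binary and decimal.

Mask = 1 << 6 = 00000001000000
Bit 6 of A is 1; XOR with the mask flips it to 0.
  01010001111011
^ 00000001000000
----------------
  01010000111011

Answer: 01010000111011 (5179)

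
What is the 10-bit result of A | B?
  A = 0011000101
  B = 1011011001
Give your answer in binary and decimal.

Apply | to each column (1 where either bit is 1):
  0011000101
| 1011011001
------------
  1011011101

Answer: 1011011101 (733)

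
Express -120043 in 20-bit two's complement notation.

1. Binary of +120043:  00011101010011101011
2. Invert bits:     11100010101100010100
3. Add 1:           11100010101100010101

Answer: 11100010101100010101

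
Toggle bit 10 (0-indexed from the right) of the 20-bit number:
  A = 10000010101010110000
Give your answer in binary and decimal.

Mask = 1 << 10 = 00000000010000000000
Bit 10 of A is 0; XOR with the mask flips it to 1.
  10000010101010110000
^ 00000000010000000000
----------------------
  10000010111010110000

Answer: 10000010111010110000 (536240)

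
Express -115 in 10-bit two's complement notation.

1. Binary of +115:  0001110011
2. Invert bits:     1110001100
3. Add 1:           1110001101

Answer: 1110001101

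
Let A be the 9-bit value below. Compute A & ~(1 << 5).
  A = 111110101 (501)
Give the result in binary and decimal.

Mask = ~(1 << 5) = 111011111
Bit 5 of A is 1, so AND-ing with the mask clears it to 0.
  111110101
& 111011111
-----------
  111010101

Answer: 111010101 (469)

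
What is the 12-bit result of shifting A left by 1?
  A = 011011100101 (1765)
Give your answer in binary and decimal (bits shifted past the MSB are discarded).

Shift left by 1: drop the top 1 bit(s), append 1 zero(s) on the right.
  011011100101  ->  discard [0], keep [11011100101], append 0
= 110111001010

Answer: 110111001010 (3530)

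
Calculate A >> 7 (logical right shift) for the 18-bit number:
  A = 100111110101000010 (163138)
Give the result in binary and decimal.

Logical shift right by 7: drop the bottom 7 bit(s), prepend 7 zero(s) on the left.
  100111110101000010  ->  keep [10011111010], discard [1000010], prepend 0000000
= 000000010011111010

Answer: 000000010011111010 (1274)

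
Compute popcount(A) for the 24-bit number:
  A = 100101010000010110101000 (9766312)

100101010000010110101000
1-bits at positions (from bit 0 = LSB): 3, 5, 7, 8, 10, 16, 18, 20, 23
Count = 9

Answer: 9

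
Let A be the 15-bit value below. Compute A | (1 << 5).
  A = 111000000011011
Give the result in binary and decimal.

Mask = 1 << 5 = 000000000100000
Bit 5 of A is 0, so OR-ing with the mask flips it to 1.
  111000000011011
| 000000000100000
-----------------
  111000000111011

Answer: 111000000111011 (28731)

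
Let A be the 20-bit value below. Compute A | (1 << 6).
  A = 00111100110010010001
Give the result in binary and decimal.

Mask = 1 << 6 = 00000000000001000000
Bit 6 of A is 0, so OR-ing with the mask flips it to 1.
  00111100110010010001
| 00000000000001000000
----------------------
  00111100110011010001

Answer: 00111100110011010001 (249041)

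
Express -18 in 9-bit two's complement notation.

1. Binary of +18:  000010010
2. Invert bits:     111101101
3. Add 1:           111101110

Answer: 111101110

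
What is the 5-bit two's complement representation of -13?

1. Binary of +13:  01101
2. Invert bits:     10010
3. Add 1:           10011

Answer: 10011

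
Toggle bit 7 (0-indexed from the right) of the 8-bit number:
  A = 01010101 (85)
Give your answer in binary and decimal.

Mask = 1 << 7 = 10000000
Bit 7 of A is 0; XOR with the mask flips it to 1.
  01010101
^ 10000000
----------
  11010101

Answer: 11010101 (213)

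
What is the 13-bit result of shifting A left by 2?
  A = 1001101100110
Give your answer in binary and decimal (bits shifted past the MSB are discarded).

Shift left by 2: drop the top 2 bit(s), append 2 zero(s) on the right.
  1001101100110  ->  discard [10], keep [01101100110], append 00
= 0110110011000

Answer: 0110110011000 (3480)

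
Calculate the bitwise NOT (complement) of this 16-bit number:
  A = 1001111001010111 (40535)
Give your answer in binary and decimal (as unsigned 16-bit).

Flip each bit (0->1, 1->0):
  1001111001010111
  0110000110101000

Answer: 0110000110101000 (25000)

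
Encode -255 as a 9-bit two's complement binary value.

1. Binary of +255:  011111111
2. Invert bits:     100000000
3. Add 1:           100000001

Answer: 100000001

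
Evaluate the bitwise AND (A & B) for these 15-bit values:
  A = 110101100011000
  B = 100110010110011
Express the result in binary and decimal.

Apply & to each column (1 only where both bits are 1):
  110101100011000
& 100110010110011
-----------------
  100100000010000

Answer: 100100000010000 (18448)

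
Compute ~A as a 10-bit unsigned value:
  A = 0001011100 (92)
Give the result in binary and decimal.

Flip each bit (0->1, 1->0):
  0001011100
  1110100011

Answer: 1110100011 (931)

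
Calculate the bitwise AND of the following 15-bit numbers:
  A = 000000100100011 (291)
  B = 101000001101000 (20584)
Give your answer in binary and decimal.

Apply & to each column (1 only where both bits are 1):
  000000100100011
& 101000001101000
-----------------
  000000000100000

Answer: 000000000100000 (32)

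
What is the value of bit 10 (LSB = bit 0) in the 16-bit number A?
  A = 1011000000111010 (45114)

Bit 10 is the 11th from the right.
  1011000000111010
       ^
That bit is 0.

Answer: 0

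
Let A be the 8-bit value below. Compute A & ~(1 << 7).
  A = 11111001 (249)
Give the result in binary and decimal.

Mask = ~(1 << 7) = 01111111
Bit 7 of A is 1, so AND-ing with the mask clears it to 0.
  11111001
& 01111111
----------
  01111001

Answer: 01111001 (121)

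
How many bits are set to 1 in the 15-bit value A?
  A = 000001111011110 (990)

000001111011110
1-bits at positions (from bit 0 = LSB): 1, 2, 3, 4, 6, 7, 8, 9
Count = 8

Answer: 8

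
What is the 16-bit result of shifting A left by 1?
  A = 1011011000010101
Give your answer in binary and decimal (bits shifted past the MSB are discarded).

Shift left by 1: drop the top 1 bit(s), append 1 zero(s) on the right.
  1011011000010101  ->  discard [1], keep [011011000010101], append 0
= 0110110000101010

Answer: 0110110000101010 (27690)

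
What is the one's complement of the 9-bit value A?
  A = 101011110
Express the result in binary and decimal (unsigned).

Flip each bit (0->1, 1->0):
  101011110
  010100001

Answer: 010100001 (161)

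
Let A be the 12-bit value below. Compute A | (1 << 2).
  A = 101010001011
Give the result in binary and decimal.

Mask = 1 << 2 = 000000000100
Bit 2 of A is 0, so OR-ing with the mask flips it to 1.
  101010001011
| 000000000100
--------------
  101010001111

Answer: 101010001111 (2703)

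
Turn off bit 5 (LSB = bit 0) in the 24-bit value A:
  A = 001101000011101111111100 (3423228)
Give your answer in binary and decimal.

Mask = ~(1 << 5) = 111111111111111111011111
Bit 5 of A is 1, so AND-ing with the mask clears it to 0.
  001101000011101111111100
& 111111111111111111011111
--------------------------
  001101000011101111011100

Answer: 001101000011101111011100 (3423196)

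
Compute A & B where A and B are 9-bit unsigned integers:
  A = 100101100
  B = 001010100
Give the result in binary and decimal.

Apply & to each column (1 only where both bits are 1):
  100101100
& 001010100
-----------
  000000100

Answer: 000000100 (4)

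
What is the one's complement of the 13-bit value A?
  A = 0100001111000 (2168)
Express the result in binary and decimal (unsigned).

Flip each bit (0->1, 1->0):
  0100001111000
  1011110000111

Answer: 1011110000111 (6023)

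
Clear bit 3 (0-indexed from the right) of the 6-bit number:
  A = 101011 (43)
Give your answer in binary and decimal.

Mask = ~(1 << 3) = 110111
Bit 3 of A is 1, so AND-ing with the mask clears it to 0.
  101011
& 110111
--------
  100011

Answer: 100011 (35)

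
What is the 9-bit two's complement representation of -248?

1. Binary of +248:  011111000
2. Invert bits:     100000111
3. Add 1:           100001000

Answer: 100001000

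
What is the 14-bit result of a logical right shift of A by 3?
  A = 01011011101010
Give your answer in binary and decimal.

Logical shift right by 3: drop the bottom 3 bit(s), prepend 3 zero(s) on the left.
  01011011101010  ->  keep [01011011101], discard [010], prepend 000
= 00001011011101

Answer: 00001011011101 (733)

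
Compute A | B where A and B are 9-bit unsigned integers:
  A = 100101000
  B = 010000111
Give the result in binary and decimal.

Apply | to each column (1 where either bit is 1):
  100101000
| 010000111
-----------
  110101111

Answer: 110101111 (431)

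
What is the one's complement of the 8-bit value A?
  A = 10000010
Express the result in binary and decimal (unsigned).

Flip each bit (0->1, 1->0):
  10000010
  01111101

Answer: 01111101 (125)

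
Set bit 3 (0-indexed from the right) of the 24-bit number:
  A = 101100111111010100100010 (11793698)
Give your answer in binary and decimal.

Mask = 1 << 3 = 000000000000000000001000
Bit 3 of A is 0, so OR-ing with the mask flips it to 1.
  101100111111010100100010
| 000000000000000000001000
--------------------------
  101100111111010100101010

Answer: 101100111111010100101010 (11793706)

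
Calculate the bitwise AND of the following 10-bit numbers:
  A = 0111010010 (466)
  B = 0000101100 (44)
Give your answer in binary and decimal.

Apply & to each column (1 only where both bits are 1):
  0111010010
& 0000101100
------------
  0000000000

Answer: 0000000000 (0)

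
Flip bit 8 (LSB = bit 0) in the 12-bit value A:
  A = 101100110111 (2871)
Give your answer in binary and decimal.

Mask = 1 << 8 = 000100000000
Bit 8 of A is 1; XOR with the mask flips it to 0.
  101100110111
^ 000100000000
--------------
  101000110111

Answer: 101000110111 (2615)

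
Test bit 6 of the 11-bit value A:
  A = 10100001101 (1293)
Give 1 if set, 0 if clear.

Bit 6 is the 7th from the right.
  10100001101
      ^
That bit is 0.

Answer: 0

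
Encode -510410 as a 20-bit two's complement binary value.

1. Binary of +510410:  01111100100111001010
2. Invert bits:     10000011011000110101
3. Add 1:           10000011011000110110

Answer: 10000011011000110110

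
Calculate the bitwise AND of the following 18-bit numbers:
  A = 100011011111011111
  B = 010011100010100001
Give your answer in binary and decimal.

Apply & to each column (1 only where both bits are 1):
  100011011111011111
& 010011100010100001
--------------------
  000011000010000001

Answer: 000011000010000001 (12417)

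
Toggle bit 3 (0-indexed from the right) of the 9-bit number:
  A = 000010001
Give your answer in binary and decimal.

Mask = 1 << 3 = 000001000
Bit 3 of A is 0; XOR with the mask flips it to 1.
  000010001
^ 000001000
-----------
  000011001

Answer: 000011001 (25)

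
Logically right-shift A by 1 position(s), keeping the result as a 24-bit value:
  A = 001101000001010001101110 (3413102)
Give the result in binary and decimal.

Logical shift right by 1: drop the bottom 1 bit(s), prepend 1 zero(s) on the left.
  001101000001010001101110  ->  keep [00110100000101000110111], discard [0], prepend 0
= 000110100000101000110111

Answer: 000110100000101000110111 (1706551)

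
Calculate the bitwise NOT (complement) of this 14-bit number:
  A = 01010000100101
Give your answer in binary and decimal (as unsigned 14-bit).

Flip each bit (0->1, 1->0):
  01010000100101
  10101111011010

Answer: 10101111011010 (11226)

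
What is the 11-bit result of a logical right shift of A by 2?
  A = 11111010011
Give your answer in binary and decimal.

Logical shift right by 2: drop the bottom 2 bit(s), prepend 2 zero(s) on the left.
  11111010011  ->  keep [111110100], discard [11], prepend 00
= 00111110100

Answer: 00111110100 (500)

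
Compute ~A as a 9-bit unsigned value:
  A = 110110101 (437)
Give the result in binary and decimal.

Flip each bit (0->1, 1->0):
  110110101
  001001010

Answer: 001001010 (74)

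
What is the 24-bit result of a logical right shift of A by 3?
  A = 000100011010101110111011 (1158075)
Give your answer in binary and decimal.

Logical shift right by 3: drop the bottom 3 bit(s), prepend 3 zero(s) on the left.
  000100011010101110111011  ->  keep [000100011010101110111], discard [011], prepend 000
= 000000100011010101110111

Answer: 000000100011010101110111 (144759)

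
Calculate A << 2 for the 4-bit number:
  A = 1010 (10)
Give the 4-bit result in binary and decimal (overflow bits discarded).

Shift left by 2: drop the top 2 bit(s), append 2 zero(s) on the right.
  1010  ->  discard [10], keep [10], append 00
= 1000

Answer: 1000 (8)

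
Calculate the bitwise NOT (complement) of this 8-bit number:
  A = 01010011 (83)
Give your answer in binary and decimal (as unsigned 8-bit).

Flip each bit (0->1, 1->0):
  01010011
  10101100

Answer: 10101100 (172)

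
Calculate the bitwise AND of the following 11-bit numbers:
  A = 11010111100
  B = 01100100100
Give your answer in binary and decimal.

Apply & to each column (1 only where both bits are 1):
  11010111100
& 01100100100
-------------
  01000100100

Answer: 01000100100 (548)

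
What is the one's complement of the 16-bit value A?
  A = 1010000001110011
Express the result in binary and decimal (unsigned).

Flip each bit (0->1, 1->0):
  1010000001110011
  0101111110001100

Answer: 0101111110001100 (24460)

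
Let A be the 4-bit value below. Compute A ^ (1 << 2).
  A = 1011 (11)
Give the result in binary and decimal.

Mask = 1 << 2 = 0100
Bit 2 of A is 0; XOR with the mask flips it to 1.
  1011
^ 0100
------
  1111

Answer: 1111 (15)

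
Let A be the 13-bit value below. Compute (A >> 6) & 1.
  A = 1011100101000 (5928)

Bit 6 is the 7th from the right.
  1011100101000
        ^
That bit is 0.

Answer: 0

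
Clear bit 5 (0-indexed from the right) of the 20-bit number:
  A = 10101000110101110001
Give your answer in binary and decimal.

Mask = ~(1 << 5) = 11111111111111011111
Bit 5 of A is 1, so AND-ing with the mask clears it to 0.
  10101000110101110001
& 11111111111111011111
----------------------
  10101000110101010001

Answer: 10101000110101010001 (691537)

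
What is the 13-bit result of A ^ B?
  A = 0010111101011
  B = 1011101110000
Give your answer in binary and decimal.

Apply ^ to each column (1 where bits differ):
  0010111101011
^ 1011101110000
---------------
  1001010011011

Answer: 1001010011011 (4763)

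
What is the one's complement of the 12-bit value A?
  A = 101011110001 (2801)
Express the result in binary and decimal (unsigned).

Flip each bit (0->1, 1->0):
  101011110001
  010100001110

Answer: 010100001110 (1294)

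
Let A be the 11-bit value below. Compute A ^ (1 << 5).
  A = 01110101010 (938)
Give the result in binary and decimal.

Mask = 1 << 5 = 00000100000
Bit 5 of A is 1; XOR with the mask flips it to 0.
  01110101010
^ 00000100000
-------------
  01110001010

Answer: 01110001010 (906)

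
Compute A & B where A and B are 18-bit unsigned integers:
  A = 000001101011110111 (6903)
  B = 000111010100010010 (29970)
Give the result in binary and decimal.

Apply & to each column (1 only where both bits are 1):
  000001101011110111
& 000111010100010010
--------------------
  000001000000010010

Answer: 000001000000010010 (4114)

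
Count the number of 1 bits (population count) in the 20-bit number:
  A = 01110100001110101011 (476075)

01110100001110101011
1-bits at positions (from bit 0 = LSB): 0, 1, 3, 5, 7, 8, 9, 14, 16, 17, 18
Count = 11

Answer: 11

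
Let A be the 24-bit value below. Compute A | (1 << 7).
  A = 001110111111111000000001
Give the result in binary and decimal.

Mask = 1 << 7 = 000000000000000010000000
Bit 7 of A is 0, so OR-ing with the mask flips it to 1.
  001110111111111000000001
| 000000000000000010000000
--------------------------
  001110111111111010000001

Answer: 001110111111111010000001 (3931777)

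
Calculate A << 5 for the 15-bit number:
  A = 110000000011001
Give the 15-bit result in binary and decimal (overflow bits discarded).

Shift left by 5: drop the top 5 bit(s), append 5 zero(s) on the right.
  110000000011001  ->  discard [11000], keep [0000011001], append 00000
= 000001100100000

Answer: 000001100100000 (800)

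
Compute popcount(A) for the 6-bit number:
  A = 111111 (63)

111111
1-bits at positions (from bit 0 = LSB): 0, 1, 2, 3, 4, 5
Count = 6

Answer: 6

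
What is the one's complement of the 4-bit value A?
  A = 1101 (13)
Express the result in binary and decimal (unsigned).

Flip each bit (0->1, 1->0):
  1101
  0010

Answer: 0010 (2)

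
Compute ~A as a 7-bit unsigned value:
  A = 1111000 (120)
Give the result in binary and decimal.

Flip each bit (0->1, 1->0):
  1111000
  0000111

Answer: 0000111 (7)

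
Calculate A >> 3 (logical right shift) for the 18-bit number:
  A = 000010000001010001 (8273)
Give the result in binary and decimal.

Logical shift right by 3: drop the bottom 3 bit(s), prepend 3 zero(s) on the left.
  000010000001010001  ->  keep [000010000001010], discard [001], prepend 000
= 000000010000001010

Answer: 000000010000001010 (1034)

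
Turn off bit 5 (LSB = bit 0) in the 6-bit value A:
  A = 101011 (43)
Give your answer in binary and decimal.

Mask = ~(1 << 5) = 011111
Bit 5 of A is 1, so AND-ing with the mask clears it to 0.
  101011
& 011111
--------
  001011

Answer: 001011 (11)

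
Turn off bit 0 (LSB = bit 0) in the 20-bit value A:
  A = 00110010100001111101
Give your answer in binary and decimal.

Mask = ~(1 << 0) = 11111111111111111110
Bit 0 of A is 1, so AND-ing with the mask clears it to 0.
  00110010100001111101
& 11111111111111111110
----------------------
  00110010100001111100

Answer: 00110010100001111100 (206972)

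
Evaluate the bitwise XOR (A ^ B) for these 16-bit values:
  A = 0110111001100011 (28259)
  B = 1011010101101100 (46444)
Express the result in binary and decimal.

Apply ^ to each column (1 where bits differ):
  0110111001100011
^ 1011010101101100
------------------
  1101101100001111

Answer: 1101101100001111 (56079)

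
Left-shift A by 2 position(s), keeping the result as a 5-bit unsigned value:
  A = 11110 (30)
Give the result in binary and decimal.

Shift left by 2: drop the top 2 bit(s), append 2 zero(s) on the right.
  11110  ->  discard [11], keep [110], append 00
= 11000

Answer: 11000 (24)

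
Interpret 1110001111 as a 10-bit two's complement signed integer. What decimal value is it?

MSB is 1, so the value is negative. Find the magnitude:
1. Invert bits:  0001110000
2. Add 1:        0001110001  = 113
3. Apply sign:   -113

Answer: -113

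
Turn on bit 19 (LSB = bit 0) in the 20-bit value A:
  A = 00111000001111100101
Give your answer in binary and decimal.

Mask = 1 << 19 = 10000000000000000000
Bit 19 of A is 0, so OR-ing with the mask flips it to 1.
  00111000001111100101
| 10000000000000000000
----------------------
  10111000001111100101

Answer: 10111000001111100101 (754661)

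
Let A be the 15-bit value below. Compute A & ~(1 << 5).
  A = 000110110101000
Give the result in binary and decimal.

Mask = ~(1 << 5) = 111111111011111
Bit 5 of A is 1, so AND-ing with the mask clears it to 0.
  000110110101000
& 111111111011111
-----------------
  000110110001000

Answer: 000110110001000 (3464)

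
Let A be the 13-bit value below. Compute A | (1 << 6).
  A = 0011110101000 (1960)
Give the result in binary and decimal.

Mask = 1 << 6 = 0000001000000
Bit 6 of A is 0, so OR-ing with the mask flips it to 1.
  0011110101000
| 0000001000000
---------------
  0011111101000

Answer: 0011111101000 (2024)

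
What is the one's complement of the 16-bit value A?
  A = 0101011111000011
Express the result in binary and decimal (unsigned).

Flip each bit (0->1, 1->0):
  0101011111000011
  1010100000111100

Answer: 1010100000111100 (43068)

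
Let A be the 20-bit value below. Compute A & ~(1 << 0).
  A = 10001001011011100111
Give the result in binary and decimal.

Mask = ~(1 << 0) = 11111111111111111110
Bit 0 of A is 1, so AND-ing with the mask clears it to 0.
  10001001011011100111
& 11111111111111111110
----------------------
  10001001011011100110

Answer: 10001001011011100110 (562918)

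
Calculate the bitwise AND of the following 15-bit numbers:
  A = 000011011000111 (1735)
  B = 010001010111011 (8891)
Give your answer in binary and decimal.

Apply & to each column (1 only where both bits are 1):
  000011011000111
& 010001010111011
-----------------
  000001010000011

Answer: 000001010000011 (643)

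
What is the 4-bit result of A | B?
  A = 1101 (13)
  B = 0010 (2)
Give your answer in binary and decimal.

Apply | to each column (1 where either bit is 1):
  1101
| 0010
------
  1111

Answer: 1111 (15)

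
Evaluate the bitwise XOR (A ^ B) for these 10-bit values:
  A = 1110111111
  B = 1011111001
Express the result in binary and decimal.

Apply ^ to each column (1 where bits differ):
  1110111111
^ 1011111001
------------
  0101000110

Answer: 0101000110 (326)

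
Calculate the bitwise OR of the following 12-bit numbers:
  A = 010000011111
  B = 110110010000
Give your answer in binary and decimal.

Apply | to each column (1 where either bit is 1):
  010000011111
| 110110010000
--------------
  110110011111

Answer: 110110011111 (3487)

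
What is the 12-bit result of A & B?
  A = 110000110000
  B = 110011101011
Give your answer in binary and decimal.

Apply & to each column (1 only where both bits are 1):
  110000110000
& 110011101011
--------------
  110000100000

Answer: 110000100000 (3104)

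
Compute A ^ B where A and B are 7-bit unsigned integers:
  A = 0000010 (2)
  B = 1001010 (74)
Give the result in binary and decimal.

Apply ^ to each column (1 where bits differ):
  0000010
^ 1001010
---------
  1001000

Answer: 1001000 (72)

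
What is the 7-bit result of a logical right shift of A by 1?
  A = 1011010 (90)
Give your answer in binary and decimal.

Logical shift right by 1: drop the bottom 1 bit(s), prepend 1 zero(s) on the left.
  1011010  ->  keep [101101], discard [0], prepend 0
= 0101101

Answer: 0101101 (45)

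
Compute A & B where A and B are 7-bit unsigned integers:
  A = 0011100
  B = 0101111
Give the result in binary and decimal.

Apply & to each column (1 only where both bits are 1):
  0011100
& 0101111
---------
  0001100

Answer: 0001100 (12)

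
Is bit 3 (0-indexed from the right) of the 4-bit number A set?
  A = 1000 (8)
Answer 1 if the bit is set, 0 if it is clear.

Bit 3 is the 4th from the right.
  1000
  ^
That bit is 1.

Answer: 1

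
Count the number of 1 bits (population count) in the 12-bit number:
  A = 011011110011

011011110011
1-bits at positions (from bit 0 = LSB): 0, 1, 4, 5, 6, 7, 9, 10
Count = 8

Answer: 8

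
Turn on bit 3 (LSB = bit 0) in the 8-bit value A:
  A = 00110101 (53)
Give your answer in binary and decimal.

Mask = 1 << 3 = 00001000
Bit 3 of A is 0, so OR-ing with the mask flips it to 1.
  00110101
| 00001000
----------
  00111101

Answer: 00111101 (61)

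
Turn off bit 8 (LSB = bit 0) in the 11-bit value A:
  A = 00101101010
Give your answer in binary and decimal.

Mask = ~(1 << 8) = 11011111111
Bit 8 of A is 1, so AND-ing with the mask clears it to 0.
  00101101010
& 11011111111
-------------
  00001101010

Answer: 00001101010 (106)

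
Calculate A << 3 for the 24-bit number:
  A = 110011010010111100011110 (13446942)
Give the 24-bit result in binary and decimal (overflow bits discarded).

Shift left by 3: drop the top 3 bit(s), append 3 zero(s) on the right.
  110011010010111100011110  ->  discard [110], keep [011010010111100011110], append 000
= 011010010111100011110000

Answer: 011010010111100011110000 (6912240)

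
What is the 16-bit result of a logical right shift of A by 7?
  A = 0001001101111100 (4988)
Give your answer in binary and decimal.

Logical shift right by 7: drop the bottom 7 bit(s), prepend 7 zero(s) on the left.
  0001001101111100  ->  keep [000100110], discard [1111100], prepend 0000000
= 0000000000100110

Answer: 0000000000100110 (38)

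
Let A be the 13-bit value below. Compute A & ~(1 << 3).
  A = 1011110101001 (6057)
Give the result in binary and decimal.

Mask = ~(1 << 3) = 1111111110111
Bit 3 of A is 1, so AND-ing with the mask clears it to 0.
  1011110101001
& 1111111110111
---------------
  1011110100001

Answer: 1011110100001 (6049)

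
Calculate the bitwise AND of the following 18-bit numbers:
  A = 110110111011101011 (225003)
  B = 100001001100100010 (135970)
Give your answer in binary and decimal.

Apply & to each column (1 only where both bits are 1):
  110110111011101011
& 100001001100100010
--------------------
  100000001000100010

Answer: 100000001000100010 (131618)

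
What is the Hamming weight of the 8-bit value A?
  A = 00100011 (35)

00100011
1-bits at positions (from bit 0 = LSB): 0, 1, 5
Count = 3

Answer: 3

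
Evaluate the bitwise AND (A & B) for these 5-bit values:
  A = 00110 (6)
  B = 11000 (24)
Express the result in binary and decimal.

Apply & to each column (1 only where both bits are 1):
  00110
& 11000
-------
  00000

Answer: 00000 (0)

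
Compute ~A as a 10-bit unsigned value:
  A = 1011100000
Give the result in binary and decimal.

Flip each bit (0->1, 1->0):
  1011100000
  0100011111

Answer: 0100011111 (287)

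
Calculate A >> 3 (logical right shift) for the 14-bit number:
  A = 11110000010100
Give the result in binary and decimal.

Logical shift right by 3: drop the bottom 3 bit(s), prepend 3 zero(s) on the left.
  11110000010100  ->  keep [11110000010], discard [100], prepend 000
= 00011110000010

Answer: 00011110000010 (1922)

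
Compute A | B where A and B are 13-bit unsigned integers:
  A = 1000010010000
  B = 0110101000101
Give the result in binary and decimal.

Apply | to each column (1 where either bit is 1):
  1000010010000
| 0110101000101
---------------
  1110111010101

Answer: 1110111010101 (7637)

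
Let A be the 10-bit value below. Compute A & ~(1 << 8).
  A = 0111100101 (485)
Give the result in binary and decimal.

Mask = ~(1 << 8) = 1011111111
Bit 8 of A is 1, so AND-ing with the mask clears it to 0.
  0111100101
& 1011111111
------------
  0011100101

Answer: 0011100101 (229)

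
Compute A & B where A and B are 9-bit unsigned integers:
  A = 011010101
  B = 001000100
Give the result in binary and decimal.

Apply & to each column (1 only where both bits are 1):
  011010101
& 001000100
-----------
  001000100

Answer: 001000100 (68)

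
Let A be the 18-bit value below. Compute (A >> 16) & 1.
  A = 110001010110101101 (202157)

Bit 16 is the 17th from the right.
  110001010110101101
   ^
That bit is 1.

Answer: 1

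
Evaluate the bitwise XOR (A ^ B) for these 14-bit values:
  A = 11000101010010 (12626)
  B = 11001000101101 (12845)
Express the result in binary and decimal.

Apply ^ to each column (1 where bits differ):
  11000101010010
^ 11001000101101
----------------
  00001101111111

Answer: 00001101111111 (895)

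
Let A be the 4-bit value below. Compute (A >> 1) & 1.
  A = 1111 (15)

Bit 1 is the 2nd from the right.
  1111
    ^
That bit is 1.

Answer: 1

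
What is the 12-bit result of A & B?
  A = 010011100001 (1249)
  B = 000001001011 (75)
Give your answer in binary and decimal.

Apply & to each column (1 only where both bits are 1):
  010011100001
& 000001001011
--------------
  000001000001

Answer: 000001000001 (65)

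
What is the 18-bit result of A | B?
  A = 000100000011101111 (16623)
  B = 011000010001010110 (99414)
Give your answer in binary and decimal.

Apply | to each column (1 where either bit is 1):
  000100000011101111
| 011000010001010110
--------------------
  011100010011111111

Answer: 011100010011111111 (115967)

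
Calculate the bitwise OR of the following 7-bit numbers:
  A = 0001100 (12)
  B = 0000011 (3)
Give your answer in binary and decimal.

Apply | to each column (1 where either bit is 1):
  0001100
| 0000011
---------
  0001111

Answer: 0001111 (15)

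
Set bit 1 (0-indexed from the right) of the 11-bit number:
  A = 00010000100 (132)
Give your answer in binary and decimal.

Mask = 1 << 1 = 00000000010
Bit 1 of A is 0, so OR-ing with the mask flips it to 1.
  00010000100
| 00000000010
-------------
  00010000110

Answer: 00010000110 (134)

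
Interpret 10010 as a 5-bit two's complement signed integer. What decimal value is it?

MSB is 1, so the value is negative. Find the magnitude:
1. Invert bits:  01101
2. Add 1:        01110  = 14
3. Apply sign:   -14

Answer: -14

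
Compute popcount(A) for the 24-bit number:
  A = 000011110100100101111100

000011110100100101111100
1-bits at positions (from bit 0 = LSB): 2, 3, 4, 5, 6, 8, 11, 14, 16, 17, 18, 19
Count = 12

Answer: 12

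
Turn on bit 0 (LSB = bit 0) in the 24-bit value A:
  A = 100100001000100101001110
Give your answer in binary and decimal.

Mask = 1 << 0 = 000000000000000000000001
Bit 0 of A is 0, so OR-ing with the mask flips it to 1.
  100100001000100101001110
| 000000000000000000000001
--------------------------
  100100001000100101001111

Answer: 100100001000100101001111 (9472335)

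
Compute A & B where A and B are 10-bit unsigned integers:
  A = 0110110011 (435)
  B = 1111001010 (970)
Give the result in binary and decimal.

Apply & to each column (1 only where both bits are 1):
  0110110011
& 1111001010
------------
  0110000010

Answer: 0110000010 (386)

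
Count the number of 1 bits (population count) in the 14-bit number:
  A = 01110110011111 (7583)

01110110011111
1-bits at positions (from bit 0 = LSB): 0, 1, 2, 3, 4, 7, 8, 10, 11, 12
Count = 10

Answer: 10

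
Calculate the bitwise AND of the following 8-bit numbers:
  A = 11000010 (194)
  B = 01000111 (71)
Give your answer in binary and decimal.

Apply & to each column (1 only where both bits are 1):
  11000010
& 01000111
----------
  01000010

Answer: 01000010 (66)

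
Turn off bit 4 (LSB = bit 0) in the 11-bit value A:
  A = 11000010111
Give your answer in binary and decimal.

Mask = ~(1 << 4) = 11111101111
Bit 4 of A is 1, so AND-ing with the mask clears it to 0.
  11000010111
& 11111101111
-------------
  11000000111

Answer: 11000000111 (1543)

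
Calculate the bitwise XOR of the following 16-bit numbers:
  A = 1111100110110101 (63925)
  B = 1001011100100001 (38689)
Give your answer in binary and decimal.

Apply ^ to each column (1 where bits differ):
  1111100110110101
^ 1001011100100001
------------------
  0110111010010100

Answer: 0110111010010100 (28308)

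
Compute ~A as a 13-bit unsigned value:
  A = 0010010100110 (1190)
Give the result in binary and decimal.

Flip each bit (0->1, 1->0):
  0010010100110
  1101101011001

Answer: 1101101011001 (7001)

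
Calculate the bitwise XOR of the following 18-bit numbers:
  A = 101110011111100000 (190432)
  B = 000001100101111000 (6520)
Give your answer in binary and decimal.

Apply ^ to each column (1 where bits differ):
  101110011111100000
^ 000001100101111000
--------------------
  101111111010011000

Answer: 101111111010011000 (196248)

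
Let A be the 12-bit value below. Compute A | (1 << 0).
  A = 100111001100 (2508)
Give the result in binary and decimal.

Mask = 1 << 0 = 000000000001
Bit 0 of A is 0, so OR-ing with the mask flips it to 1.
  100111001100
| 000000000001
--------------
  100111001101

Answer: 100111001101 (2509)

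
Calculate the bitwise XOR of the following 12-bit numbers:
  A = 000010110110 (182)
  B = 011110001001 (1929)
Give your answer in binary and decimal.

Apply ^ to each column (1 where bits differ):
  000010110110
^ 011110001001
--------------
  011100111111

Answer: 011100111111 (1855)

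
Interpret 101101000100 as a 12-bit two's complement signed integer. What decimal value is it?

MSB is 1, so the value is negative. Find the magnitude:
1. Invert bits:  010010111011
2. Add 1:        010010111100  = 1212
3. Apply sign:   -1212

Answer: -1212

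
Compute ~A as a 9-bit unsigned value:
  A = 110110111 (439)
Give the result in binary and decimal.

Flip each bit (0->1, 1->0):
  110110111
  001001000

Answer: 001001000 (72)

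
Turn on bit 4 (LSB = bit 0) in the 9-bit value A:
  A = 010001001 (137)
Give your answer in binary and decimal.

Mask = 1 << 4 = 000010000
Bit 4 of A is 0, so OR-ing with the mask flips it to 1.
  010001001
| 000010000
-----------
  010011001

Answer: 010011001 (153)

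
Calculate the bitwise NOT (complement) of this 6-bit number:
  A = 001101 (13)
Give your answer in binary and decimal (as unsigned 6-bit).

Flip each bit (0->1, 1->0):
  001101
  110010

Answer: 110010 (50)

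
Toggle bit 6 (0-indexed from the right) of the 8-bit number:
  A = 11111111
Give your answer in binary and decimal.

Mask = 1 << 6 = 01000000
Bit 6 of A is 1; XOR with the mask flips it to 0.
  11111111
^ 01000000
----------
  10111111

Answer: 10111111 (191)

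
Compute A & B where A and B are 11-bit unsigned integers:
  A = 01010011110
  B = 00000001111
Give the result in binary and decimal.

Apply & to each column (1 only where both bits are 1):
  01010011110
& 00000001111
-------------
  00000001110

Answer: 00000001110 (14)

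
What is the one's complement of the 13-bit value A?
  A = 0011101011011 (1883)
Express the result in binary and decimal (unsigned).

Flip each bit (0->1, 1->0):
  0011101011011
  1100010100100

Answer: 1100010100100 (6308)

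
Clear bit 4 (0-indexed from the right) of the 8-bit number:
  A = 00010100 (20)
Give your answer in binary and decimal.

Mask = ~(1 << 4) = 11101111
Bit 4 of A is 1, so AND-ing with the mask clears it to 0.
  00010100
& 11101111
----------
  00000100

Answer: 00000100 (4)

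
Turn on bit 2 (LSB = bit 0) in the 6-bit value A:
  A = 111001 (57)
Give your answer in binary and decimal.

Mask = 1 << 2 = 000100
Bit 2 of A is 0, so OR-ing with the mask flips it to 1.
  111001
| 000100
--------
  111101

Answer: 111101 (61)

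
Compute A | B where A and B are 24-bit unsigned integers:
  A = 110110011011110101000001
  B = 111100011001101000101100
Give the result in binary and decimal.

Apply | to each column (1 where either bit is 1):
  110110011011110101000001
| 111100011001101000101100
--------------------------
  111110011011111101101101

Answer: 111110011011111101101101 (16367469)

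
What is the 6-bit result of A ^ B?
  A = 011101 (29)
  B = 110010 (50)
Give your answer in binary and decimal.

Apply ^ to each column (1 where bits differ):
  011101
^ 110010
--------
  101111

Answer: 101111 (47)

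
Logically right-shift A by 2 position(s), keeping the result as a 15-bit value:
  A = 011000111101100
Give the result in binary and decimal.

Logical shift right by 2: drop the bottom 2 bit(s), prepend 2 zero(s) on the left.
  011000111101100  ->  keep [0110001111011], discard [00], prepend 00
= 000110001111011

Answer: 000110001111011 (3195)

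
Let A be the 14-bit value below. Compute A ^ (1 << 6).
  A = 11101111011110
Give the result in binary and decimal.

Mask = 1 << 6 = 00000001000000
Bit 6 of A is 1; XOR with the mask flips it to 0.
  11101111011110
^ 00000001000000
----------------
  11101110011110

Answer: 11101110011110 (15262)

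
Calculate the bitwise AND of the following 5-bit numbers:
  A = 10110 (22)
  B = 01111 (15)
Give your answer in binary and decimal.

Apply & to each column (1 only where both bits are 1):
  10110
& 01111
-------
  00110

Answer: 00110 (6)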